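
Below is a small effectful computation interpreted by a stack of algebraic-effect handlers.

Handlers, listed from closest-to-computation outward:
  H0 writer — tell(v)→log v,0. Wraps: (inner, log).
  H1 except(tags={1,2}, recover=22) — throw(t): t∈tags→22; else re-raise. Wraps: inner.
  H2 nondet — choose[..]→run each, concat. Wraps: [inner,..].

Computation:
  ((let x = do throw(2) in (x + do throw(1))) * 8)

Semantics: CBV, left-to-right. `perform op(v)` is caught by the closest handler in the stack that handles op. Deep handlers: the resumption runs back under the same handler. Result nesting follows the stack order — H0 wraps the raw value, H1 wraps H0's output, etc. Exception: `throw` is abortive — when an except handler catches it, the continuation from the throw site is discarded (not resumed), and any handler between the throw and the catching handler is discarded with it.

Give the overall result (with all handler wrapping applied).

Evaluation trace:
throw(2) @ H1 caught ⇒ 22
H2 returns [22]
= [22]

Answer: [22]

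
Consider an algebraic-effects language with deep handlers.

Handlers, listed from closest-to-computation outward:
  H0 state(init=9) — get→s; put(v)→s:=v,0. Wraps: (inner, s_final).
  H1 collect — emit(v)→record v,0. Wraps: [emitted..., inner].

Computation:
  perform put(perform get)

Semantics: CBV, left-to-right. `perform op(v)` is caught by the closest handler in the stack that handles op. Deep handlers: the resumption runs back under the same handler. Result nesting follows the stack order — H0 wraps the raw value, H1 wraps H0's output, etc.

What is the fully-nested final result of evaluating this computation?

Evaluation trace:
get @ H0 ⇒ 9
put(9) @ H0 ⇒ s:=9
H0 returns (0, 9)
H1 returns [(0, 9)]
= [(0, 9)]

Answer: [(0, 9)]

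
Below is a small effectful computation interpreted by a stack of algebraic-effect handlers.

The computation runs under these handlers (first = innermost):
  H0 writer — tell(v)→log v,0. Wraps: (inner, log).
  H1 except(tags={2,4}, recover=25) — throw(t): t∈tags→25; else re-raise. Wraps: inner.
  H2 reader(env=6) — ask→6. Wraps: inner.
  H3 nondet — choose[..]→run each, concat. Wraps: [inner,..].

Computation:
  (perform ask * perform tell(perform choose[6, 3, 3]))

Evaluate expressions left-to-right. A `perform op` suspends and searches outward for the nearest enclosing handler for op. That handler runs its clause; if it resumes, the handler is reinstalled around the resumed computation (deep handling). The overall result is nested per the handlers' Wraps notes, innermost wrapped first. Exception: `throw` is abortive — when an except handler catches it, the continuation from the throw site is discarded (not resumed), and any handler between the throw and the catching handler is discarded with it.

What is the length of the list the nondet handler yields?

Answer: 3

Working:
ask @ H2 ⇒ 6
choose[6, 3, 3] @ H3
  branch[0] choose=6:
    tell(6) @ H0 ⇒ log+=6
    H0 returns (0, (6))
    H1 returns (0, (6))
    H2 returns (0, (6))
    H3 returns [(0, (6))]
  branch[1] choose=3:
    tell(3) @ H0 ⇒ log+=3
    H0 returns (0, (3))
    H1 returns (0, (3))
    H2 returns (0, (3))
    H3 returns [(0, (3))]
  branch[2] choose=3:
    tell(3) @ H0 ⇒ log+=3
    H0 returns (0, (3))
    H1 returns (0, (3))
    H2 returns (0, (3))
    H3 returns [(0, (3))]
= [(0, (6)), (0, (3)), (0, (3))]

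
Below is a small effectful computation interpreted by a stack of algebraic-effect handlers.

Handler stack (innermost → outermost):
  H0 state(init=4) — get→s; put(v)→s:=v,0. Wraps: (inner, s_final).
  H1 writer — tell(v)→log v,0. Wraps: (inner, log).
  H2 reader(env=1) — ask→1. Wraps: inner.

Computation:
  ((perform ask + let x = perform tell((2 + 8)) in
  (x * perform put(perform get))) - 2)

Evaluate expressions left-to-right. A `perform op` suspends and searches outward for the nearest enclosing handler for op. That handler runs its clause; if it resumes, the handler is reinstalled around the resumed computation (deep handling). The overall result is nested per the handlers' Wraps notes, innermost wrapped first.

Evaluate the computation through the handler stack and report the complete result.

Step-by-step:
ask @ H2 ⇒ 1
tell(10) @ H1 ⇒ log+=10
get @ H0 ⇒ 4
put(4) @ H0 ⇒ s:=4
H0 returns (-1, 4)
H1 returns ((-1, 4), (10))
H2 returns ((-1, 4), (10))
= ((-1, 4), (10))

Answer: ((-1, 4), (10))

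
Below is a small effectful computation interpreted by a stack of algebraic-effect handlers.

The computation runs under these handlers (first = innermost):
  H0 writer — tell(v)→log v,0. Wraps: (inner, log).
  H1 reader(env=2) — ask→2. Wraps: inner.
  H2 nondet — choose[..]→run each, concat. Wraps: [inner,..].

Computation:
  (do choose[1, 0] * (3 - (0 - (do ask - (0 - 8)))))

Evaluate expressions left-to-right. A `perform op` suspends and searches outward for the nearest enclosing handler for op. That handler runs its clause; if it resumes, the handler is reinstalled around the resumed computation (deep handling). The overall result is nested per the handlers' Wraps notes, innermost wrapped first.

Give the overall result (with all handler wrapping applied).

Answer: [(13, ()), (0, ())]

Step-by-step:
choose[1, 0] @ H2
  branch[0] choose=1:
    ask @ H1 ⇒ 2
    H0 returns (13, ())
    H1 returns (13, ())
    H2 returns [(13, ())]
  branch[1] choose=0:
    ask @ H1 ⇒ 2
    H0 returns (0, ())
    H1 returns (0, ())
    H2 returns [(0, ())]
= [(13, ()), (0, ())]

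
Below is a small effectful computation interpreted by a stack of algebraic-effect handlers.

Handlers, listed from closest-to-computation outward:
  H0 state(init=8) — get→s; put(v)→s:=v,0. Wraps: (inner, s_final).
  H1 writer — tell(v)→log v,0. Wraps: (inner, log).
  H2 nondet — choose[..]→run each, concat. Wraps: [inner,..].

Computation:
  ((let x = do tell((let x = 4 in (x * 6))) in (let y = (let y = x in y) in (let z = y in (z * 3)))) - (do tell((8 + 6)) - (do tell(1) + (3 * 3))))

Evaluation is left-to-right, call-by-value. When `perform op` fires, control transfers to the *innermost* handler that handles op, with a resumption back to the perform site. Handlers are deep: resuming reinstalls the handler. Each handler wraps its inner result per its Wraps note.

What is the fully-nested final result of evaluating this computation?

Answer: [((9, 8), (24, 14, 1))]

Working:
tell(24) @ H1 ⇒ log+=24
tell(14) @ H1 ⇒ log+=14
tell(1) @ H1 ⇒ log+=1
H0 returns (9, 8)
H1 returns ((9, 8), (24, 14, 1))
H2 returns [((9, 8), (24, 14, 1))]
= [((9, 8), (24, 14, 1))]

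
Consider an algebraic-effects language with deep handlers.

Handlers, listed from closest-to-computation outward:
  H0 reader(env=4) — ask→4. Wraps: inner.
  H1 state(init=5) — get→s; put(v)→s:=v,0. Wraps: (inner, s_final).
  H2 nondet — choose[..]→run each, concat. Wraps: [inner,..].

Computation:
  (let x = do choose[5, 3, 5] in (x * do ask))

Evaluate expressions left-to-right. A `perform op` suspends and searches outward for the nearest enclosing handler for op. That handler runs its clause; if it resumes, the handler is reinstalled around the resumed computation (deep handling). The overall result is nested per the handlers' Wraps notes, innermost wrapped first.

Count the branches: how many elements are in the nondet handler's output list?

Evaluation trace:
choose[5, 3, 5] @ H2
  branch[0] choose=5:
    ask @ H0 ⇒ 4
    H0 returns 20
    H1 returns (20, 5)
    H2 returns [(20, 5)]
  branch[1] choose=3:
    ask @ H0 ⇒ 4
    H0 returns 12
    H1 returns (12, 5)
    H2 returns [(12, 5)]
  branch[2] choose=5:
    ask @ H0 ⇒ 4
    H0 returns 20
    H1 returns (20, 5)
    H2 returns [(20, 5)]
= [(20, 5), (12, 5), (20, 5)]

Answer: 3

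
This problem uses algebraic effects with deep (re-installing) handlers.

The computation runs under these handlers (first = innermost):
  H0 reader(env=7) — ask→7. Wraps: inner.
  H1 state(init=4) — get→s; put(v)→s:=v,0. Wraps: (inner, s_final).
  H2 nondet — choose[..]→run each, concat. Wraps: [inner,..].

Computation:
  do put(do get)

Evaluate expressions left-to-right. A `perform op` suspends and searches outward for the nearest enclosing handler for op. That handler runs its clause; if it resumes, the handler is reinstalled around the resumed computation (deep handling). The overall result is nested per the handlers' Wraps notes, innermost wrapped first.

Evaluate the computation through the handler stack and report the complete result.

Answer: [(0, 4)]

Step-by-step:
get @ H1 ⇒ 4
put(4) @ H1 ⇒ s:=4
H0 returns 0
H1 returns (0, 4)
H2 returns [(0, 4)]
= [(0, 4)]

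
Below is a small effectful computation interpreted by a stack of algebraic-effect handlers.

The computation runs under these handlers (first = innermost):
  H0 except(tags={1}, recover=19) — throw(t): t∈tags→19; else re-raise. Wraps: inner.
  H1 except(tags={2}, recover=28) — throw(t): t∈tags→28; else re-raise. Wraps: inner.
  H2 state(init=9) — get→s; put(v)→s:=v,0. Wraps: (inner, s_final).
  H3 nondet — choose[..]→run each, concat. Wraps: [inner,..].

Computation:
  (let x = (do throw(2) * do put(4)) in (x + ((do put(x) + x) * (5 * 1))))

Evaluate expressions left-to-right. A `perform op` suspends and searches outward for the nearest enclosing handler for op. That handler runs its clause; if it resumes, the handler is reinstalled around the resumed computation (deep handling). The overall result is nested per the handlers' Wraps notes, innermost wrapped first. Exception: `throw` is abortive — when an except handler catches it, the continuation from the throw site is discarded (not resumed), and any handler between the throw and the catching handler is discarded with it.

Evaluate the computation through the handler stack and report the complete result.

Answer: [(28, 9)]

Working:
throw(2) @ H0 re-raised
throw(2) @ H1 caught ⇒ 28
H2 returns (28, 9)
H3 returns [(28, 9)]
= [(28, 9)]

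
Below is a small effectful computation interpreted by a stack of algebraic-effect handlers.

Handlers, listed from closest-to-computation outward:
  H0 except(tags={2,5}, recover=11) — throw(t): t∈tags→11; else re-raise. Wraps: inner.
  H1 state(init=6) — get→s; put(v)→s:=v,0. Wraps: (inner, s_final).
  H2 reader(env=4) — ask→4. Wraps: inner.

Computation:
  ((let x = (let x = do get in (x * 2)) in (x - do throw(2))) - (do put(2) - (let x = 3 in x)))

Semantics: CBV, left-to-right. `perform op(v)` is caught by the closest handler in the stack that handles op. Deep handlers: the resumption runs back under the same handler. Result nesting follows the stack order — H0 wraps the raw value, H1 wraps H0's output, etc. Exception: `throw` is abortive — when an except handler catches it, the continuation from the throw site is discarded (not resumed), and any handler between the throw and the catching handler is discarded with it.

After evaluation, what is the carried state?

Answer: 6

Step-by-step:
get @ H1 ⇒ 6
throw(2) @ H0 caught ⇒ 11
H1 returns (11, 6)
H2 returns (11, 6)
= (11, 6)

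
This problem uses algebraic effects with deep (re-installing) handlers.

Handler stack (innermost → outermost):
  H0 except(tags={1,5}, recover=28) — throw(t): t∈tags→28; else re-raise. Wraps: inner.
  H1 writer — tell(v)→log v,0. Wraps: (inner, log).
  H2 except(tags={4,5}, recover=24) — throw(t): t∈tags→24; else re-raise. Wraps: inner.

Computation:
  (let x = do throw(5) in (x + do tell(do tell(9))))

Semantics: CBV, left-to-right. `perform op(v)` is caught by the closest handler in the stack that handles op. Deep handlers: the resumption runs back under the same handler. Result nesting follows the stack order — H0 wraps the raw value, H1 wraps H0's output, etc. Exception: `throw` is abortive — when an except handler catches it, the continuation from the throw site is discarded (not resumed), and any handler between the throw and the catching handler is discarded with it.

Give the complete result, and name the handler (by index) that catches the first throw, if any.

Answer: (28, ()) ; first throw caught by: H0

Working:
throw(5) @ H0 caught ⇒ 28
H1 returns (28, ())
H2 returns (28, ())
= (28, ())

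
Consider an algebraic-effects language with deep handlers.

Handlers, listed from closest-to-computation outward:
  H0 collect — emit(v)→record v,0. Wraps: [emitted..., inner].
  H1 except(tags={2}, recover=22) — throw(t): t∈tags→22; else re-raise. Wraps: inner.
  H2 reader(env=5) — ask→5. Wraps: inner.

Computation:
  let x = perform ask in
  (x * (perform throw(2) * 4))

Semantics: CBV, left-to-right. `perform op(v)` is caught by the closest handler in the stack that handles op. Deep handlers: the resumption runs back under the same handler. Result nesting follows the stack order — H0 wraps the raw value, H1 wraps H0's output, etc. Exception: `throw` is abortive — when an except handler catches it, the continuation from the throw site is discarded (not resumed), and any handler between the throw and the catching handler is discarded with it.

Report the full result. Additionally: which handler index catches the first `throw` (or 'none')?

Answer: 22 ; first throw caught by: H1

Step-by-step:
ask @ H2 ⇒ 5
throw(2) @ H1 caught ⇒ 22
H2 returns 22
= 22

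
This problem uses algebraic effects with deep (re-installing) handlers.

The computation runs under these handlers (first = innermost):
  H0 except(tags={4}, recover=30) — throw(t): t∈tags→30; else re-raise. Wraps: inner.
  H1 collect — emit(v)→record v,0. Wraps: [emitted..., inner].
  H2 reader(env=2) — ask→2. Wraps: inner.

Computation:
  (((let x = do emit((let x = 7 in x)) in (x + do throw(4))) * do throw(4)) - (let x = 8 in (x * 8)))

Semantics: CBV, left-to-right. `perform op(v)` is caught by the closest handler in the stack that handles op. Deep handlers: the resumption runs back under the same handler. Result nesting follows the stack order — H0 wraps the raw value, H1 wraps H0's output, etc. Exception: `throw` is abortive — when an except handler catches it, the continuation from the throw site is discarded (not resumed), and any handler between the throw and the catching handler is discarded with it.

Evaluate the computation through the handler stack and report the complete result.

Answer: [7, 30]

Evaluation trace:
emit(7) @ H1 ⇒ out+=7
throw(4) @ H0 caught ⇒ 30
H1 returns [7, 30]
H2 returns [7, 30]
= [7, 30]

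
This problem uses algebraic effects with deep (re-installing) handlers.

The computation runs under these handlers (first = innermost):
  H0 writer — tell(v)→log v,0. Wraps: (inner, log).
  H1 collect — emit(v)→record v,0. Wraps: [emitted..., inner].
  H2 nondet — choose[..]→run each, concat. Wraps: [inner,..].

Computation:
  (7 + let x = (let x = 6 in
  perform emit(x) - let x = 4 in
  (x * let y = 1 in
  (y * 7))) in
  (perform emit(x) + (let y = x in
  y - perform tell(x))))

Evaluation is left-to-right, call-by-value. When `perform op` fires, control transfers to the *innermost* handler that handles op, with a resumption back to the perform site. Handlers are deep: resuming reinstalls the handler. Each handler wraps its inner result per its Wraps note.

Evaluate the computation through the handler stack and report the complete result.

Answer: [[6, -28, (-21, (-28))]]

Working:
emit(6) @ H1 ⇒ out+=6
emit(-28) @ H1 ⇒ out+=-28
tell(-28) @ H0 ⇒ log+=-28
H0 returns (-21, (-28))
H1 returns [6, -28, (-21, (-28))]
H2 returns [[6, -28, (-21, (-28))]]
= [[6, -28, (-21, (-28))]]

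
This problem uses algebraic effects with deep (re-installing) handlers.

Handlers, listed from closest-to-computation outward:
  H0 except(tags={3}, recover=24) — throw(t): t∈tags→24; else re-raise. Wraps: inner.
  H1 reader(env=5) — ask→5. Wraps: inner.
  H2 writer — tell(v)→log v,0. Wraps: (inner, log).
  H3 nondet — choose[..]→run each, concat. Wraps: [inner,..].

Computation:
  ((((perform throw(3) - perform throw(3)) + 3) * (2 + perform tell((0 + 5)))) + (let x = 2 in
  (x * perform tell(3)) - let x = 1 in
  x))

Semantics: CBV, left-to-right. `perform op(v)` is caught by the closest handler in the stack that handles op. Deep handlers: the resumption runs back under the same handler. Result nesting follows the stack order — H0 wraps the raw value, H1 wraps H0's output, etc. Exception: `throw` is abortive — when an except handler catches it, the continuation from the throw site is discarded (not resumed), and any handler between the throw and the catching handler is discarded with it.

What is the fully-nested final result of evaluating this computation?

Evaluation trace:
throw(3) @ H0 caught ⇒ 24
H1 returns 24
H2 returns (24, ())
H3 returns [(24, ())]
= [(24, ())]

Answer: [(24, ())]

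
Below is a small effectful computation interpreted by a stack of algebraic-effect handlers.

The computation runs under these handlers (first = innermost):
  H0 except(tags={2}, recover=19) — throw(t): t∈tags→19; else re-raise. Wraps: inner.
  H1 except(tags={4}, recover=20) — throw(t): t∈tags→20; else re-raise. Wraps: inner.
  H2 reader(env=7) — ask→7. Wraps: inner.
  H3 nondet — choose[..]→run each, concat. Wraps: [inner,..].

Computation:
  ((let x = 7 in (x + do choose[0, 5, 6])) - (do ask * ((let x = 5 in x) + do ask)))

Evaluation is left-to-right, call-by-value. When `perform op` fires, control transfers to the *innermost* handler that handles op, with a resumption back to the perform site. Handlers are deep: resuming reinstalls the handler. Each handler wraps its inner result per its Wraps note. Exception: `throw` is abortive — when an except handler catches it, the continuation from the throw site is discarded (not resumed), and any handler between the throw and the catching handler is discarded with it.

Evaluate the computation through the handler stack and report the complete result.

Answer: [-77, -72, -71]

Step-by-step:
choose[0, 5, 6] @ H3
  branch[0] choose=0:
    ask @ H2 ⇒ 7
    ask @ H2 ⇒ 7
    H0 returns -77
    H1 returns -77
    H2 returns -77
    H3 returns [-77]
  branch[1] choose=5:
    ask @ H2 ⇒ 7
    ask @ H2 ⇒ 7
    H0 returns -72
    H1 returns -72
    H2 returns -72
    H3 returns [-72]
  branch[2] choose=6:
    ask @ H2 ⇒ 7
    ask @ H2 ⇒ 7
    H0 returns -71
    H1 returns -71
    H2 returns -71
    H3 returns [-71]
= [-77, -72, -71]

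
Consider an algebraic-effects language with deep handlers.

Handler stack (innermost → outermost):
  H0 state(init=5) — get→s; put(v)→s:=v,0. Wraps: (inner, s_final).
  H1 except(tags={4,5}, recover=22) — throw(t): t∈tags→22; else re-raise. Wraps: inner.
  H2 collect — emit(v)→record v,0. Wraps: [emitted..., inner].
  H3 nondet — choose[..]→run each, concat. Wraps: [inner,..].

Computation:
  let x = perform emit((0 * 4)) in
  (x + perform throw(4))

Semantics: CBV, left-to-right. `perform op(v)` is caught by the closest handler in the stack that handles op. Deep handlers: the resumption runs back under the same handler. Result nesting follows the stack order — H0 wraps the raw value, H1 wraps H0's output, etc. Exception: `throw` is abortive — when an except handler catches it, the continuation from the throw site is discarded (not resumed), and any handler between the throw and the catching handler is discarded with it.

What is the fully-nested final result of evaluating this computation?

Answer: [[0, 22]]

Step-by-step:
emit(0) @ H2 ⇒ out+=0
throw(4) @ H1 caught ⇒ 22
H2 returns [0, 22]
H3 returns [[0, 22]]
= [[0, 22]]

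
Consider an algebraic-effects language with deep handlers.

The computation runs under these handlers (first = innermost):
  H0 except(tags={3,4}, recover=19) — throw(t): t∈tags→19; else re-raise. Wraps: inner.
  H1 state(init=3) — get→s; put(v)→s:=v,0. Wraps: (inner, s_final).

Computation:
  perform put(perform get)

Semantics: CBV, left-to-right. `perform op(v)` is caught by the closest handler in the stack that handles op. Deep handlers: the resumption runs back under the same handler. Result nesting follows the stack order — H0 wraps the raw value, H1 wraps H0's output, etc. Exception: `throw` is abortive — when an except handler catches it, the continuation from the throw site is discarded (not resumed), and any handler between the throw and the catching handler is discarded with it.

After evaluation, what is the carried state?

Answer: 3

Evaluation trace:
get @ H1 ⇒ 3
put(3) @ H1 ⇒ s:=3
H0 returns 0
H1 returns (0, 3)
= (0, 3)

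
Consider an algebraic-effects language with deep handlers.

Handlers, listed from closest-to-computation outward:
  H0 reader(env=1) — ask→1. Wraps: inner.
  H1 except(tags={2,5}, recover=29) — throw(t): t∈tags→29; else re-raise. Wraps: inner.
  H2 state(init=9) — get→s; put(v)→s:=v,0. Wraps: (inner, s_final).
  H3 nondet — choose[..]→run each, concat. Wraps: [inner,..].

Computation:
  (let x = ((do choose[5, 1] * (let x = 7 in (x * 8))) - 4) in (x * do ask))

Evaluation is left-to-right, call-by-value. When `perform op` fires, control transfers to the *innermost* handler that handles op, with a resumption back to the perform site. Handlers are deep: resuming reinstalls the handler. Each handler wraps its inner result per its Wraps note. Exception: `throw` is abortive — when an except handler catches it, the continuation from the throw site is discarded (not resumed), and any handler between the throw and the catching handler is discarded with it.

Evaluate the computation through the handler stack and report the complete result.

Working:
choose[5, 1] @ H3
  branch[0] choose=5:
    ask @ H0 ⇒ 1
    H0 returns 276
    H1 returns 276
    H2 returns (276, 9)
    H3 returns [(276, 9)]
  branch[1] choose=1:
    ask @ H0 ⇒ 1
    H0 returns 52
    H1 returns 52
    H2 returns (52, 9)
    H3 returns [(52, 9)]
= [(276, 9), (52, 9)]

Answer: [(276, 9), (52, 9)]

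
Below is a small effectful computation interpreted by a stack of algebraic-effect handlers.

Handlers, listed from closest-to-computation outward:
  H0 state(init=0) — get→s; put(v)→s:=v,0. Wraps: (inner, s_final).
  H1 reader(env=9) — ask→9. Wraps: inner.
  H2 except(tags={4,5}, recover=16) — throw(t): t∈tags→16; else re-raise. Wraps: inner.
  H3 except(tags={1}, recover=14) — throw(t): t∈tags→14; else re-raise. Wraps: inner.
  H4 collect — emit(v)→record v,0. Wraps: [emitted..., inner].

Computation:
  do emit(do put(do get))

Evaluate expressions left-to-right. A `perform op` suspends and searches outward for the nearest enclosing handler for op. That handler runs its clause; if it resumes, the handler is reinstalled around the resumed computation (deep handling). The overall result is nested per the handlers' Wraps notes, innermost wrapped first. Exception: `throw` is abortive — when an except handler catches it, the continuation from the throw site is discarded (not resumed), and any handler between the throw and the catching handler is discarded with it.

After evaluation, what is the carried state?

Step-by-step:
get @ H0 ⇒ 0
put(0) @ H0 ⇒ s:=0
emit(0) @ H4 ⇒ out+=0
H0 returns (0, 0)
H1 returns (0, 0)
H2 returns (0, 0)
H3 returns (0, 0)
H4 returns [0, (0, 0)]
= [0, (0, 0)]

Answer: 0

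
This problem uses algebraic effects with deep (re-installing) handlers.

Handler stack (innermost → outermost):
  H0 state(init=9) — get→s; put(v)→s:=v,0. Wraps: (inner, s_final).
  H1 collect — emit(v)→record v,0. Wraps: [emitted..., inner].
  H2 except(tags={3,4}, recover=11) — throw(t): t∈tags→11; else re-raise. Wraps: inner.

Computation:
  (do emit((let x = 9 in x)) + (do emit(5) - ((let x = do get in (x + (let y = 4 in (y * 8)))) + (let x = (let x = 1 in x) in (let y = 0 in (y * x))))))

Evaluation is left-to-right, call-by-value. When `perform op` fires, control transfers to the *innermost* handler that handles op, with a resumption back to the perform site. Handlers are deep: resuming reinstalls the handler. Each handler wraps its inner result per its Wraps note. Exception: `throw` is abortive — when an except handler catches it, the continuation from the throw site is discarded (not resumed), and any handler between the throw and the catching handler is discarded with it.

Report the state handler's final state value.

Answer: 9

Evaluation trace:
emit(9) @ H1 ⇒ out+=9
emit(5) @ H1 ⇒ out+=5
get @ H0 ⇒ 9
H0 returns (-41, 9)
H1 returns [9, 5, (-41, 9)]
H2 returns [9, 5, (-41, 9)]
= [9, 5, (-41, 9)]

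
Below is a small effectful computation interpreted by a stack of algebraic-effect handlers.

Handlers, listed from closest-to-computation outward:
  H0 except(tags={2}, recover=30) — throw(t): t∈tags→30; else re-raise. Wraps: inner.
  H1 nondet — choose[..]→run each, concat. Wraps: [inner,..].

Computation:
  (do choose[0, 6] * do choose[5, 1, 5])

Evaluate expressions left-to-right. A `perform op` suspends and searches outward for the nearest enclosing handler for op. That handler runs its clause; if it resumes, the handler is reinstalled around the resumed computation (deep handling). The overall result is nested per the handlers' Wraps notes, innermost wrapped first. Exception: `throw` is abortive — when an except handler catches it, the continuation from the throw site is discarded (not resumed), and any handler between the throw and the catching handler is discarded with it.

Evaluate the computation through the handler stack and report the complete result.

Evaluation trace:
choose[0, 6] @ H1
  branch[0] choose=0:
    choose[5, 1, 5] @ H1
      branch[0] choose=5:
        H0 returns 0
        H1 returns [0]
      branch[1] choose=1:
        H0 returns 0
        H1 returns [0]
      branch[2] choose=5:
        H0 returns 0
        H1 returns [0]
  branch[1] choose=6:
    choose[5, 1, 5] @ H1
      branch[0] choose=5:
        H0 returns 30
        H1 returns [30]
      branch[1] choose=1:
        H0 returns 6
        H1 returns [6]
      branch[2] choose=5:
        H0 returns 30
        H1 returns [30]
= [0, 0, 0, 30, 6, 30]

Answer: [0, 0, 0, 30, 6, 30]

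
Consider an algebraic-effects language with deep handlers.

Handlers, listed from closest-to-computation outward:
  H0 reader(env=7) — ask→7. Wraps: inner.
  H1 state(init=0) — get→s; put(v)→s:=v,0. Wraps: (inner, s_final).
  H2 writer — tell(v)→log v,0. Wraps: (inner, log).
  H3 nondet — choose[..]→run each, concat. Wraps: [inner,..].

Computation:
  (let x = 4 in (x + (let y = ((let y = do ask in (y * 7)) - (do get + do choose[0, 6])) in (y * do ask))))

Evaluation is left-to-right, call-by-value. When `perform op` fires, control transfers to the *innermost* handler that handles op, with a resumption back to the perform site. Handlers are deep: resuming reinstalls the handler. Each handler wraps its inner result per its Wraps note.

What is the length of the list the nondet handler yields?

Answer: 2

Evaluation trace:
ask @ H0 ⇒ 7
get @ H1 ⇒ 0
choose[0, 6] @ H3
  branch[0] choose=0:
    ask @ H0 ⇒ 7
    H0 returns 347
    H1 returns (347, 0)
    H2 returns ((347, 0), ())
    H3 returns [((347, 0), ())]
  branch[1] choose=6:
    ask @ H0 ⇒ 7
    H0 returns 305
    H1 returns (305, 0)
    H2 returns ((305, 0), ())
    H3 returns [((305, 0), ())]
= [((347, 0), ()), ((305, 0), ())]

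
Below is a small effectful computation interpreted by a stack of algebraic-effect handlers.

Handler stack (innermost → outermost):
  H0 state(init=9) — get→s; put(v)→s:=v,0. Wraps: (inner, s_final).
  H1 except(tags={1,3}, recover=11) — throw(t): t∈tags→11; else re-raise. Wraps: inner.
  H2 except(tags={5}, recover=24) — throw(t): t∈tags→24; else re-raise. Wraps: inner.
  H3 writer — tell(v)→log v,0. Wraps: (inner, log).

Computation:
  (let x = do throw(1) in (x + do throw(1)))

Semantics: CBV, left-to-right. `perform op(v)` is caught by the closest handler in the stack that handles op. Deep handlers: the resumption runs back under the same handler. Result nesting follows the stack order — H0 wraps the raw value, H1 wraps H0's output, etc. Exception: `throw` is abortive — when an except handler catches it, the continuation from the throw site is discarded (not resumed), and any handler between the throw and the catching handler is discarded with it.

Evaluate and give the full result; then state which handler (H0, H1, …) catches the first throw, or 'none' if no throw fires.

Answer: (11, ()) ; first throw caught by: H1

Step-by-step:
throw(1) @ H1 caught ⇒ 11
H2 returns 11
H3 returns (11, ())
= (11, ())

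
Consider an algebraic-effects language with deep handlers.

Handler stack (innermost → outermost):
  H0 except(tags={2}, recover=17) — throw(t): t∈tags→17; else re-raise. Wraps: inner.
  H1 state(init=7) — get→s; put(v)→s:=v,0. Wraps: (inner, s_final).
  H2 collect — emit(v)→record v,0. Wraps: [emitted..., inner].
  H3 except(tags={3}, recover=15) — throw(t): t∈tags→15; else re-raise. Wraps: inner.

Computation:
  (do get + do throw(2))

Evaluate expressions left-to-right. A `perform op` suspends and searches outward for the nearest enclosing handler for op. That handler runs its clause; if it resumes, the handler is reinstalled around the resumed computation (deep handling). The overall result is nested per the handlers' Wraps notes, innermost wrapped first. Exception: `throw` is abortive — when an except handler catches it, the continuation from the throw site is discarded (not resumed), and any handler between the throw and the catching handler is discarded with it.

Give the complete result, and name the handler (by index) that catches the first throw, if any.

Answer: [(17, 7)] ; first throw caught by: H0

Working:
get @ H1 ⇒ 7
throw(2) @ H0 caught ⇒ 17
H1 returns (17, 7)
H2 returns [(17, 7)]
H3 returns [(17, 7)]
= [(17, 7)]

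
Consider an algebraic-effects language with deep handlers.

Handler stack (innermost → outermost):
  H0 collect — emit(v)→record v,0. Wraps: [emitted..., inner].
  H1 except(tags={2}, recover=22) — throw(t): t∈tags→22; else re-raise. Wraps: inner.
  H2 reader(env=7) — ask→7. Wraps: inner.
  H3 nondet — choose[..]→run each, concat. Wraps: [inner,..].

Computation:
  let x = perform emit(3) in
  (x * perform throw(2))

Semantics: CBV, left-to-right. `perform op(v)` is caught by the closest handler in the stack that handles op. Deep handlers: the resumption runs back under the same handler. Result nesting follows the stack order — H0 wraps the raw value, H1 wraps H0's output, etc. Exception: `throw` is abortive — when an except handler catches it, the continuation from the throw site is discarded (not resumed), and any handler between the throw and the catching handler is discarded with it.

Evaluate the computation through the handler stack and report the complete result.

Step-by-step:
emit(3) @ H0 ⇒ out+=3
throw(2) @ H1 caught ⇒ 22
H2 returns 22
H3 returns [22]
= [22]

Answer: [22]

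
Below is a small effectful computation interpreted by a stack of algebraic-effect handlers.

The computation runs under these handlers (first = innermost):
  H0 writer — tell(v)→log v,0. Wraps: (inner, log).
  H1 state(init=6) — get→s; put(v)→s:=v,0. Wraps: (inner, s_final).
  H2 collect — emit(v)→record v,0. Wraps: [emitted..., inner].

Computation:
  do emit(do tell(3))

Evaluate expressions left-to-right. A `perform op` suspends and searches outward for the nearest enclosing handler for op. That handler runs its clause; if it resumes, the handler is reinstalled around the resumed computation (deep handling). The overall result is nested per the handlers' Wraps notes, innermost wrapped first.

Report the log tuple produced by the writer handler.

Working:
tell(3) @ H0 ⇒ log+=3
emit(0) @ H2 ⇒ out+=0
H0 returns (0, (3))
H1 returns ((0, (3)), 6)
H2 returns [0, ((0, (3)), 6)]
= [0, ((0, (3)), 6)]

Answer: (3)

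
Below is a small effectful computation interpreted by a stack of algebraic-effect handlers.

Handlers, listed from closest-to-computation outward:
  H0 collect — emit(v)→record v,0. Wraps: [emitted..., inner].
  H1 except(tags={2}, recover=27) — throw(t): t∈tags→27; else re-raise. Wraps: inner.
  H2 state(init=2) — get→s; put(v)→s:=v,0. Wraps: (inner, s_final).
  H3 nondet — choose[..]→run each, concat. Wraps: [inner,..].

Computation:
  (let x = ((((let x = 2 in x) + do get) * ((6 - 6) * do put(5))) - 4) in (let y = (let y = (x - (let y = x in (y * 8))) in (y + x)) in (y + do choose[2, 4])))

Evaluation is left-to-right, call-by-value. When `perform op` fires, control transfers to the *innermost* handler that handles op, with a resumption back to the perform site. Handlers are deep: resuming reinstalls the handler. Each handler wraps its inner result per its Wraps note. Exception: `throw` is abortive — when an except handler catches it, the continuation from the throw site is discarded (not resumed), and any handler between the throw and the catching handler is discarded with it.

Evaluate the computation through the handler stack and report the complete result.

Working:
get @ H2 ⇒ 2
put(5) @ H2 ⇒ s:=5
choose[2, 4] @ H3
  branch[0] choose=2:
    H0 returns [26]
    H1 returns [26]
    H2 returns ([26], 5)
    H3 returns [([26], 5)]
  branch[1] choose=4:
    H0 returns [28]
    H1 returns [28]
    H2 returns ([28], 5)
    H3 returns [([28], 5)]
= [([26], 5), ([28], 5)]

Answer: [([26], 5), ([28], 5)]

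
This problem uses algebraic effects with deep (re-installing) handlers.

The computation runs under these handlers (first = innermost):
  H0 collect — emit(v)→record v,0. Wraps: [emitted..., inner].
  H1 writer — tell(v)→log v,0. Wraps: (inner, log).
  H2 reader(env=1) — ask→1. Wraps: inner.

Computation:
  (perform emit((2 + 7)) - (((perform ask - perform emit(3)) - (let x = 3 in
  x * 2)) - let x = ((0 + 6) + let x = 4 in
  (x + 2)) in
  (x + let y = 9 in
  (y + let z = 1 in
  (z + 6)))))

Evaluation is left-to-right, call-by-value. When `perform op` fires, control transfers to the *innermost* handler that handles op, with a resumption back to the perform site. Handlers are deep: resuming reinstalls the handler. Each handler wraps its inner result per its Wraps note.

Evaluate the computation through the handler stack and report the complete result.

Answer: ([9, 3, 33], ())

Step-by-step:
emit(9) @ H0 ⇒ out+=9
ask @ H2 ⇒ 1
emit(3) @ H0 ⇒ out+=3
H0 returns [9, 3, 33]
H1 returns ([9, 3, 33], ())
H2 returns ([9, 3, 33], ())
= ([9, 3, 33], ())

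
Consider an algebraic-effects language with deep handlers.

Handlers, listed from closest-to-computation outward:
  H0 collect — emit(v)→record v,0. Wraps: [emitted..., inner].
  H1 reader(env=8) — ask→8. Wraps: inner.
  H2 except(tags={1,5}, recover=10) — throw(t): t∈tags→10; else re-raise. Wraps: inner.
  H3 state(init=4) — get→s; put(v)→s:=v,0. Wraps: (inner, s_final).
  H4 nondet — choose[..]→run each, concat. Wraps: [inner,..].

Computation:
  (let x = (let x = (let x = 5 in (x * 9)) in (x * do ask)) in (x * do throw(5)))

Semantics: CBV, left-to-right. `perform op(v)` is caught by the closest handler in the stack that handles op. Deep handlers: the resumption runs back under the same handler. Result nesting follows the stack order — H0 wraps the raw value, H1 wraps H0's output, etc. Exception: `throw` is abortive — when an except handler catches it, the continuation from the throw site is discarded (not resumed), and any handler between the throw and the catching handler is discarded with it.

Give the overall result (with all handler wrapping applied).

Step-by-step:
ask @ H1 ⇒ 8
throw(5) @ H2 caught ⇒ 10
H3 returns (10, 4)
H4 returns [(10, 4)]
= [(10, 4)]

Answer: [(10, 4)]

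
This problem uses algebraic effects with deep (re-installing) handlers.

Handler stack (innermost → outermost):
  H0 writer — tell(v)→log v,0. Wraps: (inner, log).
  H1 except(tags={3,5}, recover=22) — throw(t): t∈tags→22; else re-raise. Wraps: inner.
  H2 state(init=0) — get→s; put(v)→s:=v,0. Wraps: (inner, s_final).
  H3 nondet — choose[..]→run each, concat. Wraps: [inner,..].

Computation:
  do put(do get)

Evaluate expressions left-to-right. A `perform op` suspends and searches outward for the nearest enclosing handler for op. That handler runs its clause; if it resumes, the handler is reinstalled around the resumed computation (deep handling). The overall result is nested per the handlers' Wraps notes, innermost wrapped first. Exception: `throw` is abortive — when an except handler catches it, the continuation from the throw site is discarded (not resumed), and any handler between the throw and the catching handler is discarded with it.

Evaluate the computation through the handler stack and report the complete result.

Answer: [((0, ()), 0)]

Step-by-step:
get @ H2 ⇒ 0
put(0) @ H2 ⇒ s:=0
H0 returns (0, ())
H1 returns (0, ())
H2 returns ((0, ()), 0)
H3 returns [((0, ()), 0)]
= [((0, ()), 0)]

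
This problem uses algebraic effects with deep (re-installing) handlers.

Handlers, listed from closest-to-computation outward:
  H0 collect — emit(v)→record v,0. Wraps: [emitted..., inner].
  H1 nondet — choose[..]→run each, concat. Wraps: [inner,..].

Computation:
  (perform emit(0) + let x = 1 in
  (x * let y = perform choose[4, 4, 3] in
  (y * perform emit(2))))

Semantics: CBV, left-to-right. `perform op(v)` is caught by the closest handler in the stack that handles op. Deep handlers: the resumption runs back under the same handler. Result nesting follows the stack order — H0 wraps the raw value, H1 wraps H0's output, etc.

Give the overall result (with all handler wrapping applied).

Step-by-step:
emit(0) @ H0 ⇒ out+=0
choose[4, 4, 3] @ H1
  branch[0] choose=4:
    emit(2) @ H0 ⇒ out+=2
    H0 returns [0, 2, 0]
    H1 returns [[0, 2, 0]]
  branch[1] choose=4:
    emit(2) @ H0 ⇒ out+=2
    H0 returns [0, 2, 0]
    H1 returns [[0, 2, 0]]
  branch[2] choose=3:
    emit(2) @ H0 ⇒ out+=2
    H0 returns [0, 2, 0]
    H1 returns [[0, 2, 0]]
= [[0, 2, 0], [0, 2, 0], [0, 2, 0]]

Answer: [[0, 2, 0], [0, 2, 0], [0, 2, 0]]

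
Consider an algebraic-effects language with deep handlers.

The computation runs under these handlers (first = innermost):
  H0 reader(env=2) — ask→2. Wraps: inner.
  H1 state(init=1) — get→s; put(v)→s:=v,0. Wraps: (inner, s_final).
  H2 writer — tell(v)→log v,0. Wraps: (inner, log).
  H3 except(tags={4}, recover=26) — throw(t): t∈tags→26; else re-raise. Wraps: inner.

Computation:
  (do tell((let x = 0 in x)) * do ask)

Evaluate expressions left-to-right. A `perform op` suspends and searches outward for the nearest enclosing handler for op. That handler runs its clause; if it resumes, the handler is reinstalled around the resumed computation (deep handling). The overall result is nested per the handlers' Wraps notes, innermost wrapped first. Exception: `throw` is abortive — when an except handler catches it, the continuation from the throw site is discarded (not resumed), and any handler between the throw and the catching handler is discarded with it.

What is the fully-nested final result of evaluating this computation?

Answer: ((0, 1), (0))

Working:
tell(0) @ H2 ⇒ log+=0
ask @ H0 ⇒ 2
H0 returns 0
H1 returns (0, 1)
H2 returns ((0, 1), (0))
H3 returns ((0, 1), (0))
= ((0, 1), (0))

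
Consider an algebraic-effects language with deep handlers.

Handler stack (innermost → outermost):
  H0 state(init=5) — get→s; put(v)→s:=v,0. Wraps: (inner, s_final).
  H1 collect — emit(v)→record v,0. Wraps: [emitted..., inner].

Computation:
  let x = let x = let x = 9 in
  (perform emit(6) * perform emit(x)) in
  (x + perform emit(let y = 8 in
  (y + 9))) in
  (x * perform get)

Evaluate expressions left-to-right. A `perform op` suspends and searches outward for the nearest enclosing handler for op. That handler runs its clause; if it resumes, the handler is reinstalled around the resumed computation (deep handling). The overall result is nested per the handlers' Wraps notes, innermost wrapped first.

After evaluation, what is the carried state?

Answer: 5

Working:
emit(6) @ H1 ⇒ out+=6
emit(9) @ H1 ⇒ out+=9
emit(17) @ H1 ⇒ out+=17
get @ H0 ⇒ 5
H0 returns (0, 5)
H1 returns [6, 9, 17, (0, 5)]
= [6, 9, 17, (0, 5)]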